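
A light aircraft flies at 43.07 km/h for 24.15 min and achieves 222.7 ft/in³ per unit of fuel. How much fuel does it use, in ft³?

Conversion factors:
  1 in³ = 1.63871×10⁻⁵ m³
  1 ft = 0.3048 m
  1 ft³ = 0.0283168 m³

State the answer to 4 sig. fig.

43.07 km/h → 11.9639 m/s
24.15 min → 1449 s
d = v × t = 11.9639 × 1449 = 17335.7 m
222.7 ft/in³ → 4.14222×10⁶ m/m³
V = d / (distance per unit fuel) = 17335.7 / 4.14222×10⁶ = 0.00418512 m³
In ft³: 0.00418512 / 0.0283168 = 0.147796 ft³

0.1478 ft³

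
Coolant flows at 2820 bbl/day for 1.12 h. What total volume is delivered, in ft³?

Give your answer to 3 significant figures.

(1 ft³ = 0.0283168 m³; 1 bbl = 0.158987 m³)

739 ft³

2820 bbl/day → 0.00518916 m³/s
1.12 h → 4032 s
V = Q × t = 0.00518916 × 4032 = 20.9227 m³
In ft³: 20.9227 / 0.0283168 = 738.879 ft³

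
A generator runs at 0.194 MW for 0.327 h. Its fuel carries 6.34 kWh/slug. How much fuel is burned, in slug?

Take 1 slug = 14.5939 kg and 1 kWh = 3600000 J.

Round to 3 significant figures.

0.194 MW → 194000 W
0.327 h → 1177.2 s
E = P × t = 194000 × 1177.2 = 2.28377×10⁸ J
6.34 kWh/slug → 1.56394×10⁶ J/kg
m = E / e_s = 2.28377×10⁸ / 1.56394×10⁶ = 146.027 kg
In slug: 146.027 / 14.5939 = 10.006 slug

10.0 slug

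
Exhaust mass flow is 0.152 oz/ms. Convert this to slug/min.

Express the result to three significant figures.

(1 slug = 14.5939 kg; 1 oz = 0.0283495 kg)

0.152 oz/ms × 0.0283495 kg/oz ÷ 0.001 s/ms = 4.30912 kg/s
4.30912 kg/s ÷ 14.5939 kg/slug × 60 s/min = 17.7161 slug/min

17.7 slug/min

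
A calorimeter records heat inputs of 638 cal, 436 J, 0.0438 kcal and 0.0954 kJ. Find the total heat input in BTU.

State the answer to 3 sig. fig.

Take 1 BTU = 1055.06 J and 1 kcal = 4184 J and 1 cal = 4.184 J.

3.21 BTU

638 cal × 4.184 = 2669.39 J
436 J (already J)
0.0438 kcal × 4184 = 183.259 J
0.0954 kJ × 1000 = 95.4 J
Combined: 2669.39 + 436 + 183.259 + 95.4 = 3384.05 J
In BTU: 3384.05 / 1055.06 = 3.20745 BTU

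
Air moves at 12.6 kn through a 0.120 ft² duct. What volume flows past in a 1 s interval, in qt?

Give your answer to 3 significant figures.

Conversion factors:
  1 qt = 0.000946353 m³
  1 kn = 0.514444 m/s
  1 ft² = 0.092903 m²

12.6 kn × 0.514444 → 6.48199 m/s
0.120 ft² × 0.092903 → 0.0111484 m²
V = v × A × t = 6.48199 m/s × 0.0111484 m² × 1 s = 0.0722638 m³
0.0722638 m³ ÷ (0.000946353 m³/qt) = 76.3603 qt

76.4 qt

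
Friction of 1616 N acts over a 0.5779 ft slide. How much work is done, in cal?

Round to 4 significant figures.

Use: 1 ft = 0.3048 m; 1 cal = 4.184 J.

0.5779 ft × 0.3048 = 0.176144 m
W = F × d = 1616 N × 0.176144 m = 284.649 J
284.649 J ÷ (4.184 J/cal) = 68.0327 cal

68.03 cal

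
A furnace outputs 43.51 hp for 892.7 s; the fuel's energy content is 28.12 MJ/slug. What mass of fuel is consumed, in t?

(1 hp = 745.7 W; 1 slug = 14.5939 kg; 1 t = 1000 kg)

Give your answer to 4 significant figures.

43.51 hp → 32445.4 W
E = P × t = 32445.4 × 892.7 = 2.8964×10⁷ J
28.12 MJ/slug → 1.92683×10⁶ J/kg
m = E / e_s = 2.8964×10⁷ / 1.92683×10⁶ = 15.0319 kg
In t: 15.0319 / 1000 = 0.0150319 t

0.01503 t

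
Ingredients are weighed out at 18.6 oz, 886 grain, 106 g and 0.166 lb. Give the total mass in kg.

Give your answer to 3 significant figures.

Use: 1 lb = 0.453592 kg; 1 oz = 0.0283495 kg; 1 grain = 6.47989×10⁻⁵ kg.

18.6 oz × 0.0283495 = 0.527301 kg
886 grain × 6.47989×10⁻⁵ = 0.0574118 kg
106 g × 0.001 = 0.106 kg
0.166 lb × 0.453592 = 0.0752963 kg
Sum: 0.527301 + 0.0574118 + 0.106 + 0.0752963 = 0.766009 kg

0.766 kg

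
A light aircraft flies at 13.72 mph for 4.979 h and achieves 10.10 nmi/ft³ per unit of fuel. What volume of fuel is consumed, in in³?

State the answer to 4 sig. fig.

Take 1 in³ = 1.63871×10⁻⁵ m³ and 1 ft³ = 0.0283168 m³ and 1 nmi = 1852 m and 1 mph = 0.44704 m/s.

13.72 mph → 6.13339 m/s
4.979 h → 17924.4 s
d = v × t = 6.13339 × 17924.4 = 109937 m
10.10 nmi/ft³ → 660569 m/m³
V = d / (distance per unit fuel) = 109937 / 660569 = 0.166428 m³
In in³: 0.166428 / 1.63871×10⁻⁵ = 10156 in³

1.016×10⁴ in³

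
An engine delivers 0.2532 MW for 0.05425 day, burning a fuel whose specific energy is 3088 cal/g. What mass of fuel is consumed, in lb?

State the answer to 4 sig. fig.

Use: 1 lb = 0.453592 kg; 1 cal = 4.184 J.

202.5 lb

0.2532 MW → 253200 W
0.05425 day → 4687.2 s
E = P × t = 253200 × 4687.2 = 1.1868×10⁹ J
3088 cal/g → 1.29202×10⁷ J/kg
m = E / e_s = 1.1868×10⁹ / 1.29202×10⁷ = 91.8562 kg
In lb: 91.8562 / 0.453592 = 202.508 lb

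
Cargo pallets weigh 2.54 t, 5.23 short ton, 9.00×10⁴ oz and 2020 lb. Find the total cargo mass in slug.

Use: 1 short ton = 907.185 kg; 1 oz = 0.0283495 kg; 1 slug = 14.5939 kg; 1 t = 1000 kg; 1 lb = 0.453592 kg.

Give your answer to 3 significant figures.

737 slug

2.54 t × 1000 = 2540 kg
5.23 short ton × 907.185 = 4744.58 kg
9.00×10⁴ oz × 0.0283495 = 2551.46 kg
2020 lb × 0.453592 = 916.256 kg
Combined: 2540 + 4744.58 + 2551.46 + 916.256 = 10752.3 kg
In slug: 10752.3 / 14.5939 = 736.767 slug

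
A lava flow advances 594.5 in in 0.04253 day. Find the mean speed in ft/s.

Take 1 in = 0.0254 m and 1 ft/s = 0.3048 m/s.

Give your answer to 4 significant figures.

594.5 in × 0.0254 → 15.1003 m
0.04253 day × 86400 → 3674.59 s
v = d / t = 15.1003 m / 3674.59 s = 0.00410938 m/s
0.00410938 m/s ÷ (0.3048 m/s/ft/s) = 0.0134822 ft/s

0.01348 ft/s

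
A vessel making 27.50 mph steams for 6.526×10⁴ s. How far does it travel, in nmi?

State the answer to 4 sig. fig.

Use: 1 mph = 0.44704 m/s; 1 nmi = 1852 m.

27.50 mph × 0.44704 = 12.2936 m/s
d = v × t = 12.2936 m/s × 65260 s = 802280 m
802280 m ÷ (1852 m/nmi) = 433.197 nmi

433.2 nmi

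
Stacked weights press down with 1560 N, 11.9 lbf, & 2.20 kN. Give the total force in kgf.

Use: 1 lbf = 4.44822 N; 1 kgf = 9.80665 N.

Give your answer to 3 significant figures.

1560 N (already N)
11.9 lbf × 4.44822 = 52.9338 N
2.20 kN × 1000 = 2200 N
Combined: 1560 + 52.9338 + 2200 = 3812.93 N
In kgf: 3812.93 / 9.80665 = 388.811 kgf

389 kgf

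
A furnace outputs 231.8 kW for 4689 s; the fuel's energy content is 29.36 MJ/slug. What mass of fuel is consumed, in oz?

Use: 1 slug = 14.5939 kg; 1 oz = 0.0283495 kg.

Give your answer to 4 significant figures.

231.8 kW → 231800 W
E = P × t = 231800 × 4689 = 1.08691×10⁹ J
29.36 MJ/slug → 2.0118×10⁶ J/kg
m = E / e_s = 1.08691×10⁹ / 2.0118×10⁶ = 540.267 kg
In oz: 540.267 / 0.0283495 = 19057.4 oz

1.906×10⁴ oz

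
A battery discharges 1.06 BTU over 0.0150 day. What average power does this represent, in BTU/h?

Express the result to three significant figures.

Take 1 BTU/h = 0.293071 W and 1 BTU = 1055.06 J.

2.94 BTU/h

1.06 BTU × 1055.06 → 1118.36 J
0.0150 day × 86400 → 1296 s
P = E / t = 1118.36 J / 1296 s = 0.862932 W
0.862932 W ÷ (0.293071 W/BTU/h) = 2.94445 BTU/h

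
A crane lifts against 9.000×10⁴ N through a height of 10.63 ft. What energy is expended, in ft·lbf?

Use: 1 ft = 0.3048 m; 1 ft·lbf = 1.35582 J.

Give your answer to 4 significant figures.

2.151×10⁵ ft·lbf

10.63 ft × 0.3048 → 3.24002 m
W = F × d = 90000 N × 3.24002 m = 291602 J
291602 J ÷ (1.35582 J/ft·lbf) = 215074 ft·lbf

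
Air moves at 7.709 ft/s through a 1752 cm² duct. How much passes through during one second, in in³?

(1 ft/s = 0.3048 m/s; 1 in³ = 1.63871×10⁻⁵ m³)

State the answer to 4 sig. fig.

7.709 ft/s × 0.3048 → 2.3497 m/s
1752 cm² × 0.0001 → 0.1752 m²
V = v × A × t = 2.3497 m/s × 0.1752 m² × 1 s = 0.411667 m³
0.411667 m³ ÷ (1.63871×10⁻⁵ m³/in³) = 25121.4 in³

2.512×10⁴ in³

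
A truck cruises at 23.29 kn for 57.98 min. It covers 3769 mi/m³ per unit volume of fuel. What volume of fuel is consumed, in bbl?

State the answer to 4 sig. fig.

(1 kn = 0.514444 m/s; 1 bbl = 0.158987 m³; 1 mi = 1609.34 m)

0.04322 bbl

23.29 kn → 11.9814 m/s
57.98 min → 3478.8 s
d = v × t = 11.9814 × 3478.8 = 41680.9 m
3769 mi/m³ → 6.0656×10⁶ m/m³
V = d / (distance per unit fuel) = 41680.9 / 6.0656×10⁶ = 0.00687169 m³
In bbl: 0.00687169 / 0.158987 = 0.0432217 bbl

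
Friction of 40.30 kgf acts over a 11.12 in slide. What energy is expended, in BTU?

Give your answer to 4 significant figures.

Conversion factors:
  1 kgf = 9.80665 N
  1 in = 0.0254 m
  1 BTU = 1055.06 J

40.30 kgf × 9.80665 = 395.208 N
11.12 in × 0.0254 = 0.282448 m
W = F × d = 395.208 N × 0.282448 m = 111.626 J
111.626 J ÷ (1055.06 J/BTU) = 0.105801 BTU

0.1058 BTU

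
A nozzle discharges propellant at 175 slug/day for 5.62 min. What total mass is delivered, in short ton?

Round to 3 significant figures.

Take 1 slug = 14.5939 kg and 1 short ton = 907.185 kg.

0.0110 short ton

175 slug/day → 0.0295594 kg/s
5.62 min → 337.2 s
m = ṁ × t = 0.0295594 × 337.2 = 9.96743 kg
In short ton: 9.96743 / 907.185 = 0.0109872 short ton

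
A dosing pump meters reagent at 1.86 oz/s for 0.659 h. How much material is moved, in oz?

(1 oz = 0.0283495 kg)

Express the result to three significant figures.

4410 oz

1.86 oz/s → 0.0527301 kg/s
0.659 h → 2372.4 s
m = ṁ × t = 0.0527301 × 2372.4 = 125.097 kg
In oz: 125.097 / 0.0283495 = 4412.67 oz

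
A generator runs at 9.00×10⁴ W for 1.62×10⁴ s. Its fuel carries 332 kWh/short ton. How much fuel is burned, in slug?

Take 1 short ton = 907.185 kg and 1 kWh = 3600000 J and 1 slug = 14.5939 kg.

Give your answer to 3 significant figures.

E = P × t = 90000 × 16200 = 1.458×10⁹ J
332 kWh/short ton → 1.31748×10⁶ J/kg
m = E / e_s = 1.458×10⁹ / 1.31748×10⁶ = 1106.66 kg
In slug: 1106.66 / 14.5939 = 75.8303 slug

75.8 slug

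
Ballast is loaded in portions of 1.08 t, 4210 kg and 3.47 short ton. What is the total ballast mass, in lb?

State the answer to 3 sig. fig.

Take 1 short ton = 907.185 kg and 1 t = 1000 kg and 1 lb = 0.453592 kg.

1.08 t × 1000 → 1080 kg
4210 kg (already kg)
3.47 short ton × 907.185 → 3147.93 kg
Combined: 1080 + 4210 + 3147.93 = 8437.93 kg
In lb: 8437.93 / 0.453592 = 18602.5 lb

1.86×10⁴ lb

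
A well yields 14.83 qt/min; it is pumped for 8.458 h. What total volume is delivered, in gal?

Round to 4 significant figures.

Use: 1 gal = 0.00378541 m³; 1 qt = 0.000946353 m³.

14.83 qt/min → 2.33907×10⁻⁴ m³/s
8.458 h → 30448.8 s
V = Q × t = 2.33907×10⁻⁴ × 30448.8 = 7.12219 m³
In gal: 7.12219 / 0.00378541 = 1881.48 gal

1881 gal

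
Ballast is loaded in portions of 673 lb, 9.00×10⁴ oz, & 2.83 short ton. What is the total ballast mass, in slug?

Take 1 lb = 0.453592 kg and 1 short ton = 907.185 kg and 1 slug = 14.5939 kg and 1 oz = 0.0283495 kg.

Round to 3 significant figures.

372 slug

673 lb × 0.453592 = 305.267 kg
9.00×10⁴ oz × 0.0283495 = 2551.46 kg
2.83 short ton × 907.185 = 2567.33 kg
Total: 305.267 + 2551.46 + 2567.33 = 5424.06 kg
In slug: 5424.06 / 14.5939 = 371.666 slug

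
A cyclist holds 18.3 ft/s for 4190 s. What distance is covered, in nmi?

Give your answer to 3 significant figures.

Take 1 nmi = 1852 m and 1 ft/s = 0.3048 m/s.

12.6 nmi

18.3 ft/s × 0.3048 = 5.57784 m/s
d = v × t = 5.57784 m/s × 4190 s = 23371.1 m
23371.1 m ÷ (1852 m/nmi) = 12.6194 nmi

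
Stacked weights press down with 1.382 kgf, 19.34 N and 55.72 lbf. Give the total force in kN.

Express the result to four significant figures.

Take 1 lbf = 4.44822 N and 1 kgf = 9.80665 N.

0.2807 kN

1.382 kgf × 9.80665 = 13.5528 N
19.34 N (already N)
55.72 lbf × 4.44822 = 247.855 N
Total: 13.5528 + 19.34 + 247.855 = 280.748 N
In kN: 280.748 / 1000 = 0.280748 kN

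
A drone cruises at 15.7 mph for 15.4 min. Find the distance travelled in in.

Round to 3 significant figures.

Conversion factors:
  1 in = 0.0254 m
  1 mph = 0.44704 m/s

15.7 mph × 0.44704 → 7.01853 m/s
15.4 min × 60 → 924 s
d = v × t = 7.01853 m/s × 924 s = 6485.12 m
6485.12 m ÷ (0.0254 m/in) = 255320 in

2.55×10⁵ in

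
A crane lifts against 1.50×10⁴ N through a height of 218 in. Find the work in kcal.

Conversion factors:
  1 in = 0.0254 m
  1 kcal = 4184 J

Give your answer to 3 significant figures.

218 in × 0.0254 → 5.5372 m
W = F × d = 15000 N × 5.5372 m = 83058 J
83058 J ÷ (4184 J/kcal) = 19.8513 kcal

19.9 kcal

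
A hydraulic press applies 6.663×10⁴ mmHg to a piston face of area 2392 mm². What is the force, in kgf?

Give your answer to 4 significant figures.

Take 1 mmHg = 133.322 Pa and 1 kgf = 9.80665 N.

2167 kgf

6.663×10⁴ mmHg × 133.322 → 8.88324×10⁶ Pa
2392 mm² × 10⁻⁶ → 0.002392 m²
F = P × A = 8.88324×10⁶ Pa × 0.002392 m² = 21248.7 N
21248.7 N ÷ (9.80665 N/kgf) = 2166.76 kgf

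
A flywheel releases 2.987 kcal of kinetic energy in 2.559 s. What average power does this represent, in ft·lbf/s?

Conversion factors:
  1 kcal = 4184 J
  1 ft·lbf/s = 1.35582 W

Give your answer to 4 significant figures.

3602 ft·lbf/s

2.987 kcal × 4184 → 12497.6 J
P = E / t = 12497.6 J / 2.559 s = 4883.78 W
4883.78 W ÷ (1.35582 W/ft·lbf/s) = 3602.09 ft·lbf/s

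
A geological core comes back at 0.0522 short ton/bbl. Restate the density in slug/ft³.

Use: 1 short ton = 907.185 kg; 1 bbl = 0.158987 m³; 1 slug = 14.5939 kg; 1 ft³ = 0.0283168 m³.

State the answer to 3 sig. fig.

0.578 slug/ft³

0.0522 short ton/bbl × 907.185 kg/short ton ÷ 0.158987 m³/bbl = 297.855 kg/m³
297.855 kg/m³ ÷ 14.5939 kg/slug × 0.0283168 m³/ft³ = 0.577933 slug/ft³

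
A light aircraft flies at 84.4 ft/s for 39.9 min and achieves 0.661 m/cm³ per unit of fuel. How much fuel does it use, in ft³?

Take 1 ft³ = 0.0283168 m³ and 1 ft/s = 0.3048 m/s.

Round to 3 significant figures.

84.4 ft/s → 25.7251 m/s
39.9 min → 2394 s
d = v × t = 25.7251 × 2394 = 61585.9 m
0.661 m/cm³ → 661000 m/m³
V = d / (distance per unit fuel) = 61585.9 / 661000 = 0.0931708 m³
In ft³: 0.0931708 / 0.0283168 = 3.2903 ft³

3.29 ft³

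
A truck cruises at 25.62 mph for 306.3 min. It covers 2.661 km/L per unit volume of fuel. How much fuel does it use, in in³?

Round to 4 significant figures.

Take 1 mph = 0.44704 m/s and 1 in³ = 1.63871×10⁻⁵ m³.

4827 in³

25.62 mph → 11.4532 m/s
306.3 min → 18378 s
d = v × t = 11.4532 × 18378 = 210487 m
2.661 km/L → 2.661×10⁶ m/m³
V = d / (distance per unit fuel) = 210487 / 2.661×10⁶ = 0.0791007 m³
In in³: 0.0791007 / 1.63871×10⁻⁵ = 4827.01 in³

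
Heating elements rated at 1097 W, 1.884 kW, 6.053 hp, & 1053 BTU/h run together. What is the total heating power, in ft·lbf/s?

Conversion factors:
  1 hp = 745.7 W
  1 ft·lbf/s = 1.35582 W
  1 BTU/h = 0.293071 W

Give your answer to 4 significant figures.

5755 ft·lbf/s

1097 W (already W)
1.884 kW × 1000 = 1884 W
6.053 hp × 745.7 = 4513.72 W
1053 BTU/h × 0.293071 = 308.604 W
Sum: 1097 + 1884 + 4513.72 + 308.604 = 7803.32 W
In ft·lbf/s: 7803.32 / 1.35582 = 5755.42 ft·lbf/s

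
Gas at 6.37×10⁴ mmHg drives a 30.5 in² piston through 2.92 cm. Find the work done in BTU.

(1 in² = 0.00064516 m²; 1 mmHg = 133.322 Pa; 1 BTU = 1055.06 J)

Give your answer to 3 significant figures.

4.63 BTU

6.37×10⁴ mmHg → 8.49261×10⁶ Pa
30.5 in² → 0.0196774 m²
F = P × A = 8.49261×10⁶ × 0.0196774 = 167112 N
2.92 cm → 0.0292 m
W = F × d = 167112 × 0.0292 = 4879.67 J
In BTU: 4879.67 / 1055.06 = 4.62502 BTU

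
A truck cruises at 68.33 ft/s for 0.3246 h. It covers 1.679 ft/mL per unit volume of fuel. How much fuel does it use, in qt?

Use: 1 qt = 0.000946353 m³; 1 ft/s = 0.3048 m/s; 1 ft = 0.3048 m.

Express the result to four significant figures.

50.25 qt

68.33 ft/s → 20.827 m/s
0.3246 h → 1168.56 s
d = v × t = 20.827 × 1168.56 = 24337.6 m
1.679 ft/mL → 511759 m/m³
V = d / (distance per unit fuel) = 24337.6 / 511759 = 0.0475568 m³
In qt: 0.0475568 / 0.000946353 = 50.2527 qt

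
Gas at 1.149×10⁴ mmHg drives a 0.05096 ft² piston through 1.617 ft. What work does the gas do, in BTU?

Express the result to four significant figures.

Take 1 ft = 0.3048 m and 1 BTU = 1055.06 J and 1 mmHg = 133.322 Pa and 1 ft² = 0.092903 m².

1.149×10⁴ mmHg → 1.53187×10⁶ Pa
0.05096 ft² → 0.00473434 m²
F = P × A = 1.53187×10⁶ × 0.00473434 = 7252.39 N
1.617 ft → 0.492862 m
W = F × d = 7252.39 × 0.492862 = 3574.43 J
In BTU: 3574.43 / 1055.06 = 3.38789 BTU

3.388 BTU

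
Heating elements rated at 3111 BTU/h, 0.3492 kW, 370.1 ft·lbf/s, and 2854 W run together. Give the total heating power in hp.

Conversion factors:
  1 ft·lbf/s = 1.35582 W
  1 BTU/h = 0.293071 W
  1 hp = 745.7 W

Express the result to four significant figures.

3111 BTU/h × 0.293071 → 911.744 W
0.3492 kW × 1000 → 349.2 W
370.1 ft·lbf/s × 1.35582 → 501.789 W
2854 W (already W)
Total: 911.744 + 349.2 + 501.789 + 2854 = 4616.73 W
In hp: 4616.73 / 745.7 = 6.19114 hp

6.191 hp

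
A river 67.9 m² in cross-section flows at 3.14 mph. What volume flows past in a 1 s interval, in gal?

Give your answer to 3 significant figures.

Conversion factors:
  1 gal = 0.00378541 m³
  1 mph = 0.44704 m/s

2.52×10⁴ gal

3.14 mph × 0.44704 = 1.40371 m/s
V = v × A × t = 1.40371 m/s × 67.9 m² × 1 s = 95.3119 m³
95.3119 m³ ÷ (0.00378541 m³/gal) = 25178.8 gal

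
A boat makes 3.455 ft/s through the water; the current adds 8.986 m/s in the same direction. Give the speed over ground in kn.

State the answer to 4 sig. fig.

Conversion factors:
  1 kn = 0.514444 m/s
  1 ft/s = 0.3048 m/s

3.455 ft/s × 0.3048 → 1.05308 m/s
8.986 m/s (already m/s)
Total: 1.05308 + 8.986 = 10.0391 m/s
In kn: 10.0391 / 0.514444 = 19.5145 kn

19.51 kn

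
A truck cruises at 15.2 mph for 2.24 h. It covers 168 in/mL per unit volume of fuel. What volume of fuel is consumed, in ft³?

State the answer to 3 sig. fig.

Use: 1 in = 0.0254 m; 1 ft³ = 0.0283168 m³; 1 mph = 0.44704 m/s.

0.453 ft³

15.2 mph → 6.79501 m/s
2.24 h → 8064 s
d = v × t = 6.79501 × 8064 = 54795 m
168 in/mL → 4.2672×10⁶ m/m³
V = d / (distance per unit fuel) = 54795 / 4.2672×10⁶ = 0.012841 m³
In ft³: 0.012841 / 0.0283168 = 0.453476 ft³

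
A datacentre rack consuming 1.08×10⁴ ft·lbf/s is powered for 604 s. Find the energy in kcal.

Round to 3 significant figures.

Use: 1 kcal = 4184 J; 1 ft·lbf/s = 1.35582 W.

1.08×10⁴ ft·lbf/s × 1.35582 → 14642.9 W
E = P × t = 14642.9 W × 604 s = 8.84431×10⁶ J
8.84431×10⁶ J ÷ (4184 J/kcal) = 2113.84 kcal

2110 kcal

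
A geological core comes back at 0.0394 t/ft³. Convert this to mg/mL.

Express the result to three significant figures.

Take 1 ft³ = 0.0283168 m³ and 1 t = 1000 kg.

1390 mg/mL

0.0394 t/ft³ × 1000 kg/t ÷ 0.0283168 m³/ft³ = 1391.4 kg/m³
1391.4 kg/m³ ÷ 10⁻⁶ kg/mg × 10⁻⁶ m³/mL = 1391.4 mg/mL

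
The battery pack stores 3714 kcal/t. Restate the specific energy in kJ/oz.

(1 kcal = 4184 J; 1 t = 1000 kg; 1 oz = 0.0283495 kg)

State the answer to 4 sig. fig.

3714 kcal/t × 4184 J/kcal ÷ 1000 kg/t = 15539.4 J/kg
15539.4 J/kg ÷ 1000 J/kJ × 0.0283495 kg/oz = 0.440534 kJ/oz

0.4405 kJ/oz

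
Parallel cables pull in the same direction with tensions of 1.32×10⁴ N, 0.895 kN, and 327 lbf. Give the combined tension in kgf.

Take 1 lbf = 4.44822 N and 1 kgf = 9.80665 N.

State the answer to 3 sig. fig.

1.32×10⁴ N (already N)
0.895 kN × 1000 → 895 N
327 lbf × 4.44822 → 1454.57 N
Total: 13200 + 895 + 1454.57 = 15549.6 N
In kgf: 15549.6 / 9.80665 = 1585.62 kgf

1590 kgf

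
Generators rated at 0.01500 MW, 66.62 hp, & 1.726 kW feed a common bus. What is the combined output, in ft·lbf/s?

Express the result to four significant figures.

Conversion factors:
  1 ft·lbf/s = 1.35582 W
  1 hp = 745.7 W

0.01500 MW × 1000000 = 15000 W
66.62 hp × 745.7 = 49678.5 W
1.726 kW × 1000 = 1726 W
Total: 15000 + 49678.5 + 1726 = 66404.5 W
In ft·lbf/s: 66404.5 / 1.35582 = 48977.4 ft·lbf/s

4.898×10⁴ ft·lbf/s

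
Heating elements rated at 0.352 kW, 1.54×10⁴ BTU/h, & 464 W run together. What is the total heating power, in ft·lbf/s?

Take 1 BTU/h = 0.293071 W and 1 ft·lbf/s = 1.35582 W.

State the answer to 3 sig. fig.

3930 ft·lbf/s

0.352 kW × 1000 = 352 W
1.54×10⁴ BTU/h × 0.293071 = 4513.29 W
464 W (already W)
Total: 352 + 4513.29 + 464 = 5329.29 W
In ft·lbf/s: 5329.29 / 1.35582 = 3930.68 ft·lbf/s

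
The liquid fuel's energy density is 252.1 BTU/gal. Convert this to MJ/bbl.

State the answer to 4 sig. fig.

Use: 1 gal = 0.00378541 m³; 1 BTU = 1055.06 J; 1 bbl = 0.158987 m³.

11.17 MJ/bbl

252.1 BTU/gal × 1055.06 J/BTU ÷ 0.00378541 m³/gal = 7.02647×10⁷ J/m³
7.02647×10⁷ J/m³ ÷ 1000000 J/MJ × 0.158987 m³/bbl = 11.1712 MJ/bbl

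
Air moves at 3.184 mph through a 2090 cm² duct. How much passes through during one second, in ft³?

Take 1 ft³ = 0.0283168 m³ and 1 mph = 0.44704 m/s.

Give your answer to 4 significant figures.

3.184 mph × 0.44704 → 1.42338 m/s
2090 cm² × 0.0001 → 0.209 m²
V = v × A × t = 1.42338 m/s × 0.209 m² × 1 s = 0.297486 m³
0.297486 m³ ÷ (0.0283168 m³/ft³) = 10.5056 ft³

10.51 ft³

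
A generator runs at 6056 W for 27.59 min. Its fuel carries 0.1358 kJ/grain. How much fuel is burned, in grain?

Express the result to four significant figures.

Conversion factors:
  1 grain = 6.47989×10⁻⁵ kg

27.59 min → 1655.4 s
E = P × t = 6056 × 1655.4 = 1.00251×10⁷ J
0.1358 kJ/grain → 2.09571×10⁶ J/kg
m = E / e_s = 1.00251×10⁷ / 2.09571×10⁶ = 4.78363 kg
In grain: 4.78363 / 6.47989×10⁻⁵ = 73822.7 grain

7.382×10⁴ grain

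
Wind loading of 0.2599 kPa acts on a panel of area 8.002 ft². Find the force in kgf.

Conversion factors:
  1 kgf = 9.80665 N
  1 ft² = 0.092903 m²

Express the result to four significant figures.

0.2599 kPa × 1000 → 259.9 Pa
8.002 ft² × 0.092903 → 0.74341 m²
F = P × A = 259.9 Pa × 0.74341 m² = 193.212 N
193.212 N ÷ (9.80665 N/kgf) = 19.7021 kgf

19.70 kgf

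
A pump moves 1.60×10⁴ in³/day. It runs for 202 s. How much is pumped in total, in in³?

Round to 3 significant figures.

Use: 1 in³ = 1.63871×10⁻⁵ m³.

1.60×10⁴ in³/day → 3.03465×10⁻⁶ m³/s
V = Q × t = 3.03465×10⁻⁶ × 202 = 6.12999×10⁻⁴ m³
In in³: 6.12999×10⁻⁴ / 1.63871×10⁻⁵ = 37.4074 in³

37.4 in³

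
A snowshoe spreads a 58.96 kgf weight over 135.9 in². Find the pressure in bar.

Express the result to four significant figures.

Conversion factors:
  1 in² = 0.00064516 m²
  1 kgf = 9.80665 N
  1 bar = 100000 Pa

0.06595 bar

58.96 kgf × 9.80665 → 578.2 N
135.9 in² × 0.00064516 → 0.0876772 m²
P = F / A = 578.2 N / 0.0876772 m² = 6594.64 Pa
6594.64 Pa ÷ (100000 Pa/bar) = 0.0659464 bar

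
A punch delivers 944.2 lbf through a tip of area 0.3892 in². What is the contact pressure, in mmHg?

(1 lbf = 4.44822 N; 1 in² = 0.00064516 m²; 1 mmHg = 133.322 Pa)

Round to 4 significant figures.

1.255×10⁵ mmHg

944.2 lbf × 4.44822 → 4200.01 N
0.3892 in² × 0.00064516 → 2.51096×10⁻⁴ m²
P = F / A = 4200.01 N / 2.51096×10⁻⁴ m² = 1.67267×10⁷ Pa
1.67267×10⁷ Pa ÷ (133.322 Pa/mmHg) = 125461 mmHg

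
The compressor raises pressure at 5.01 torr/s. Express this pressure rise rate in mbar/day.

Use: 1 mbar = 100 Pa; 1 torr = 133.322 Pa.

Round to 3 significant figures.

5.01 torr/s × 133.322 Pa/torr = 667.943 Pa/s
667.943 Pa/s ÷ 100 Pa/mbar × 86400 s/day = 577103 mbar/day

5.77×10⁵ mbar/day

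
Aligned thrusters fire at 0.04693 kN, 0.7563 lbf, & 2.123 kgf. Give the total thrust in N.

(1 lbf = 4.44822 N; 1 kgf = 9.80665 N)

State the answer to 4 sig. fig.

0.04693 kN × 1000 = 46.93 N
0.7563 lbf × 4.44822 = 3.36419 N
2.123 kgf × 9.80665 = 20.8195 N
Total: 46.93 + 3.36419 + 20.8195 = 71.1137 N

71.11 N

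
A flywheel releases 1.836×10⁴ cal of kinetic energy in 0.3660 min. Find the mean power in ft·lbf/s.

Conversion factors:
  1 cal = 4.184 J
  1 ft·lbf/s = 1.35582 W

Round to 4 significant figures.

1.836×10⁴ cal × 4.184 = 76818.2 J
0.3660 min × 60 = 21.96 s
P = E / t = 76818.2 J / 21.96 s = 3498.1 W
3498.1 W ÷ (1.35582 W/ft·lbf/s) = 2580.06 ft·lbf/s

2580 ft·lbf/s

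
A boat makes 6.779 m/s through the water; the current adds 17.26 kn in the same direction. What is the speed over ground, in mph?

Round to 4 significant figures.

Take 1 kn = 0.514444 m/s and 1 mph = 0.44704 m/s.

35.03 mph

6.779 m/s (already m/s)
17.26 kn × 0.514444 = 8.8793 m/s
Combined: 6.779 + 8.8793 = 15.6583 m/s
In mph: 15.6583 / 0.44704 = 35.0266 mph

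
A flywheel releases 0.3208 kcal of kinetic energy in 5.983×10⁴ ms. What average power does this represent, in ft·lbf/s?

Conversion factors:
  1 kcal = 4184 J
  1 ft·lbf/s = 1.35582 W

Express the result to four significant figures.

16.55 ft·lbf/s

0.3208 kcal × 4184 → 1342.23 J
5.983×10⁴ ms × 0.001 → 59.83 s
P = E / t = 1342.23 J / 59.83 s = 22.4341 W
22.4341 W ÷ (1.35582 W/ft·lbf/s) = 16.5465 ft·lbf/s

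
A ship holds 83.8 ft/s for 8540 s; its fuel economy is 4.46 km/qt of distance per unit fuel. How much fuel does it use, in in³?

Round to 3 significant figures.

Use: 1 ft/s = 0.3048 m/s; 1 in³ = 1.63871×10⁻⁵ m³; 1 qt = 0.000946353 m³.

83.8 ft/s → 25.5422 m/s
d = v × t = 25.5422 × 8540 = 218130 m
4.46 km/qt → 4.71283×10⁶ m/m³
V = d / (distance per unit fuel) = 218130 / 4.71283×10⁶ = 0.0462843 m³
In in³: 0.0462843 / 1.63871×10⁻⁵ = 2824.44 in³

2820 in³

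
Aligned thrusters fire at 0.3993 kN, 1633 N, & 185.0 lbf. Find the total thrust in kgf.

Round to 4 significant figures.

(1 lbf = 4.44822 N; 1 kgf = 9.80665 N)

291.2 kgf

0.3993 kN × 1000 = 399.3 N
1633 N (already N)
185.0 lbf × 4.44822 = 822.921 N
Sum: 399.3 + 1633 + 822.921 = 2855.22 N
In kgf: 2855.22 / 9.80665 = 291.151 kgf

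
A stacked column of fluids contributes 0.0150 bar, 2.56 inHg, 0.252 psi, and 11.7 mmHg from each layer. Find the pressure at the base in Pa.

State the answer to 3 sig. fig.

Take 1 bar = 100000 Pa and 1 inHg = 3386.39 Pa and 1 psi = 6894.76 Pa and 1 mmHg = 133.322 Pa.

0.0150 bar × 100000 = 1500 Pa
2.56 inHg × 3386.39 = 8669.16 Pa
0.252 psi × 6894.76 = 1737.48 Pa
11.7 mmHg × 133.322 = 1559.87 Pa
Sum: 1500 + 8669.16 + 1737.48 + 1559.87 = 13466.5 Pa

1.35×10⁴ Pa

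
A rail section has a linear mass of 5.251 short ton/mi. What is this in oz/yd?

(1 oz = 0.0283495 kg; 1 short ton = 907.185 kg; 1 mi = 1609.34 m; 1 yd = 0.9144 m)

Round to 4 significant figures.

5.251 short ton/mi × 907.185 kg/short ton ÷ 1609.34 m/mi = 2.95999 kg/m
2.95999 kg/m ÷ 0.0283495 kg/oz × 0.9144 m/yd = 95.4731 oz/yd

95.47 oz/yd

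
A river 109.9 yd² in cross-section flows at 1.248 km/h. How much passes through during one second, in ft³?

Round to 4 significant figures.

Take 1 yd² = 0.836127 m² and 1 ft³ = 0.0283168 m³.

1125 ft³

1.248 km/h × (1/3.6) → 0.346667 m/s
109.9 yd² × 0.836127 → 91.8904 m²
V = v × A × t = 0.346667 m/s × 91.8904 m² × 1 s = 31.8554 m³
31.8554 m³ ÷ (0.0283168 m³/ft³) = 1124.96 ft³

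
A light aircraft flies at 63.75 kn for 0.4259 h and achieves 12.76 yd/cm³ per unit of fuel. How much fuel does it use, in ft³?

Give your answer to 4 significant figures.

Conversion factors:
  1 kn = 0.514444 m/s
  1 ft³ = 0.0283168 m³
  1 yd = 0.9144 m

63.75 kn → 32.7958 m/s
0.4259 h → 1533.24 s
d = v × t = 32.7958 × 1533.24 = 50283.8 m
12.76 yd/cm³ → 1.16677×10⁷ m/m³
V = d / (distance per unit fuel) = 50283.8 / 1.16677×10⁷ = 0.00430966 m³
In ft³: 0.00430966 / 0.0283168 = 0.152194 ft³

0.1522 ft³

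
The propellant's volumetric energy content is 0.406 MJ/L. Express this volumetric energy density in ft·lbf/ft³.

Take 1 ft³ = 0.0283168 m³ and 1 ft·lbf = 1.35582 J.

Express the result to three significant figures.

0.406 MJ/L × 1000000 J/MJ ÷ 0.001 m³/L = 4.06×10⁸ J/m³
4.06×10⁸ J/m³ ÷ 1.35582 J/ft·lbf × 0.0283168 m³/ft³ = 8.47946×10⁶ ft·lbf/ft³

8.48×10⁶ ft·lbf/ft³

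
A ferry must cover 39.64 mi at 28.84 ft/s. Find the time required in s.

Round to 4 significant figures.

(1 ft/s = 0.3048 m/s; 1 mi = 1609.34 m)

7257 s

39.64 mi × 1609.34 = 63794.2 m
28.84 ft/s × 0.3048 = 8.79043 m/s
t = d / v = 63794.2 m / 8.79043 m/s = 7257.23 s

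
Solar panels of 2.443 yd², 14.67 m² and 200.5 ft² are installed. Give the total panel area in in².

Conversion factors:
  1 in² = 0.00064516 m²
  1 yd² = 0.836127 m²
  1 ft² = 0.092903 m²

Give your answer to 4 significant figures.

5.478×10⁴ in²

2.443 yd² × 0.836127 = 2.04266 m²
14.67 m² (already m²)
200.5 ft² × 0.092903 = 18.6271 m²
Combined: 2.04266 + 14.67 + 18.6271 = 35.3398 m²
In in²: 35.3398 / 0.00064516 = 54776.8 in²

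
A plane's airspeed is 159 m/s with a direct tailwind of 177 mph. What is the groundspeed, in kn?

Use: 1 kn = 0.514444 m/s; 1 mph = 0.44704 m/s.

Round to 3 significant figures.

159 m/s (already m/s)
177 mph × 0.44704 = 79.1261 m/s
Sum: 159 + 79.1261 = 238.126 m/s
In kn: 238.126 / 0.514444 = 462.88 kn

463 kn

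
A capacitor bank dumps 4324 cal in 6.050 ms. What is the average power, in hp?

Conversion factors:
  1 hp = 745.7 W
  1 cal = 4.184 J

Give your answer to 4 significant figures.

4324 cal × 4.184 → 18091.6 J
6.050 ms × 0.001 → 0.00605 s
P = E / t = 18091.6 J / 0.00605 s = 2.99035×10⁶ W
2.99035×10⁶ W ÷ (745.7 W/hp) = 4010.12 hp

4010 hp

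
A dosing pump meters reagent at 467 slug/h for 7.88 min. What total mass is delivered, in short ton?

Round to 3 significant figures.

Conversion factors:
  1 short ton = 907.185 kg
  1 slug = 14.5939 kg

467 slug/h → 1.89315 kg/s
7.88 min → 472.8 s
m = ṁ × t = 1.89315 × 472.8 = 895.081 kg
In short ton: 895.081 / 907.185 = 0.986658 short ton

0.987 short ton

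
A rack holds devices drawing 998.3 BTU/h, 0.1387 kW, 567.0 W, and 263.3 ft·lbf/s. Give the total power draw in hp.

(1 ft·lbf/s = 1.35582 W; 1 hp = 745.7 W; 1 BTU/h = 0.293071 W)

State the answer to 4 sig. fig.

998.3 BTU/h × 0.293071 → 292.573 W
0.1387 kW × 1000 → 138.7 W
567.0 W (already W)
263.3 ft·lbf/s × 1.35582 → 356.987 W
Sum: 292.573 + 138.7 + 567 + 356.987 = 1355.26 W
In hp: 1355.26 / 745.7 = 1.81743 hp

1.817 hp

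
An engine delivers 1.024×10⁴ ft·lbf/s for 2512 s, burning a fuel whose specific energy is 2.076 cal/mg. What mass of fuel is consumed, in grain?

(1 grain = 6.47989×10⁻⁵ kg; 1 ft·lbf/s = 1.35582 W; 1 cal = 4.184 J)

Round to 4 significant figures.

6.196×10⁴ grain

1.024×10⁴ ft·lbf/s → 13883.6 W
E = P × t = 13883.6 × 2512 = 3.48756×10⁷ J
2.076 cal/mg → 8.68598×10⁶ J/kg
m = E / e_s = 3.48756×10⁷ / 8.68598×10⁶ = 4.01516 kg
In grain: 4.01516 / 6.47989×10⁻⁵ = 61963.4 grain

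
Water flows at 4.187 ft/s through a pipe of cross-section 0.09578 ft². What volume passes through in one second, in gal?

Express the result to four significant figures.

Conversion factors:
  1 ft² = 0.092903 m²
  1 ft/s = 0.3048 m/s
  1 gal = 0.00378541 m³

4.187 ft/s × 0.3048 = 1.2762 m/s
0.09578 ft² × 0.092903 = 0.00889825 m²
V = v × A × t = 1.2762 m/s × 0.00889825 m² × 1 s = 0.0113559 m³
0.0113559 m³ ÷ (0.00378541 m³/gal) = 2.99991 gal

3.000 gal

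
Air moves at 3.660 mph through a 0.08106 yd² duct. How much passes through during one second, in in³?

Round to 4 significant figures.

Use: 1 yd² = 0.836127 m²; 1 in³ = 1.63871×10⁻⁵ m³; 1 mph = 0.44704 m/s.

3.660 mph × 0.44704 → 1.63617 m/s
0.08106 yd² × 0.836127 → 0.0677765 m²
V = v × A × t = 1.63617 m/s × 0.0677765 m² × 1 s = 0.110894 m³
0.110894 m³ ÷ (1.63871×10⁻⁵ m³/in³) = 6767.15 in³

6767 in³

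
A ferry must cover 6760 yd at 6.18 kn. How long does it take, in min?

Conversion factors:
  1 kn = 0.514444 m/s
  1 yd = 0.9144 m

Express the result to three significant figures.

6760 yd × 0.9144 = 6181.34 m
6.18 kn × 0.514444 = 3.17926 m/s
t = d / v = 6181.34 m / 3.17926 m/s = 1944.27 s
1944.27 s ÷ (60 s/min) = 32.4045 min

32.4 min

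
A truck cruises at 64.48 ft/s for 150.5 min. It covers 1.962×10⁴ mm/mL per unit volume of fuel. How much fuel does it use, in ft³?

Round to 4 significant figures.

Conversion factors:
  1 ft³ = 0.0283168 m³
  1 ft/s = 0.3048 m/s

0.3194 ft³

64.48 ft/s → 19.6535 m/s
150.5 min → 9030 s
d = v × t = 19.6535 × 9030 = 177471 m
1.962×10⁴ mm/mL → 1.962×10⁷ m/m³
V = d / (distance per unit fuel) = 177471 / 1.962×10⁷ = 0.00904541 m³
In ft³: 0.00904541 / 0.0283168 = 0.319436 ft³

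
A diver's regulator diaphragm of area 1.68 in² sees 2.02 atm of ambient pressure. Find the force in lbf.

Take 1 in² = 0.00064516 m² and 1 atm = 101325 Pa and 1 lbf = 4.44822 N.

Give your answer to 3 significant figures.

49.9 lbf

2.02 atm × 101325 → 204676 Pa
1.68 in² × 0.00064516 → 0.00108387 m²
F = P × A = 204676 Pa × 0.00108387 m² = 221.842 N
221.842 N ÷ (4.44822 N/lbf) = 49.8721 lbf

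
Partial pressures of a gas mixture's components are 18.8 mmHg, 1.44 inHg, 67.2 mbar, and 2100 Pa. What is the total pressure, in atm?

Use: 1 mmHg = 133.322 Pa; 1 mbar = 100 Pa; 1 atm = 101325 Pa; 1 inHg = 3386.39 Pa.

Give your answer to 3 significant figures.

0.160 atm

18.8 mmHg × 133.322 = 2506.45 Pa
1.44 inHg × 3386.39 = 4876.4 Pa
67.2 mbar × 100 = 6720 Pa
2100 Pa (already Pa)
Sum: 2506.45 + 4876.4 + 6720 + 2100 = 16202.8 Pa
In atm: 16202.8 / 101325 = 0.159909 atm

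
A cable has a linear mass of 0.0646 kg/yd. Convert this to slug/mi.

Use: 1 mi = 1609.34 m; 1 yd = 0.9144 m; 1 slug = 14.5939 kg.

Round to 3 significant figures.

7.79 slug/mi

0.0646 kg/yd ÷ 0.9144 m/yd = 0.0706474 kg/m
0.0706474 kg/m ÷ 14.5939 kg/slug × 1609.34 m/mi = 7.79063 slug/mi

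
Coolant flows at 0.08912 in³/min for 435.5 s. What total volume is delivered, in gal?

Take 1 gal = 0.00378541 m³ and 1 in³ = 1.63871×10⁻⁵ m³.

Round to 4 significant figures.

0.08912 in³/min → 2.43403×10⁻⁸ m³/s
V = Q × t = 2.43403×10⁻⁸ × 435.5 = 1.06002×10⁻⁵ m³
In gal: 1.06002×10⁻⁵ / 0.00378541 = 0.00280028 gal

0.002800 gal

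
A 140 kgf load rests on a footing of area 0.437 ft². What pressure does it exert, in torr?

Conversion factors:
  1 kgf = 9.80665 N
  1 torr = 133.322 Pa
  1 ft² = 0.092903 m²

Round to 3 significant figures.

254 torr

140 kgf × 9.80665 → 1372.93 N
0.437 ft² × 0.092903 → 0.0405986 m²
P = F / A = 1372.93 N / 0.0405986 m² = 33817.2 Pa
33817.2 Pa ÷ (133.322 Pa/torr) = 253.651 torr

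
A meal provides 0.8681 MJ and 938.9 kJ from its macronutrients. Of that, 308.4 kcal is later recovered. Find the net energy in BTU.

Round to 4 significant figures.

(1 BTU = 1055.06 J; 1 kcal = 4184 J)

489.7 BTU

0.8681 MJ × 1000000 → 868100 J
938.9 kJ × 1000 → 938900 J
308.4 kcal × 4184 → 1.29035×10⁶ J
Net: 868100 + 938900 − 1.29035×10⁶ = 516650 J
In BTU: 516650 / 1055.06 = 489.688 BTU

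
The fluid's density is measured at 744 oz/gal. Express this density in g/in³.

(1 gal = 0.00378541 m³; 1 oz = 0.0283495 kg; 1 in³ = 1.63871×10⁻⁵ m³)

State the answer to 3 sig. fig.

744 oz/gal × 0.0283495 kg/oz ÷ 0.00378541 m³/gal = 5571.93 kg/m³
5571.93 kg/m³ ÷ 0.001 kg/g × 1.63871×10⁻⁵ m³/in³ = 91.3078 g/in³

91.3 g/in³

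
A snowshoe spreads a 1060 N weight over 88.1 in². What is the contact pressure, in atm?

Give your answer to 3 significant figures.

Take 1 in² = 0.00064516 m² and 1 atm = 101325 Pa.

0.184 atm

88.1 in² × 0.00064516 = 0.0568386 m²
P = F / A = 1060 N / 0.0568386 m² = 18649.3 Pa
18649.3 Pa ÷ (101325 Pa/atm) = 0.184054 atm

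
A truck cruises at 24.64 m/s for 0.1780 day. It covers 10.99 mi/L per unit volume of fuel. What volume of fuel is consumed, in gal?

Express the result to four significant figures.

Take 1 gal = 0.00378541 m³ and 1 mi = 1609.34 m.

0.1780 day → 15379.2 s
d = v × t = 24.64 × 15379.2 = 378943 m
10.99 mi/L → 1.76866×10⁷ m/m³
V = d / (distance per unit fuel) = 378943 / 1.76866×10⁷ = 0.0214254 m³
In gal: 0.0214254 / 0.00378541 = 5.65999 gal

5.660 gal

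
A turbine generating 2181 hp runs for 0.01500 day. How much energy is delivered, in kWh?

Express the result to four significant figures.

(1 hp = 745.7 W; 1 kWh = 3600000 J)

2181 hp × 745.7 → 1.62637×10⁶ W
0.01500 day × 86400 → 1296 s
E = P × t = 1.62637×10⁶ W × 1296 s = 2.10778×10⁹ J
2.10778×10⁹ J ÷ (3600000 J/kWh) = 585.494 kWh

585.5 kWh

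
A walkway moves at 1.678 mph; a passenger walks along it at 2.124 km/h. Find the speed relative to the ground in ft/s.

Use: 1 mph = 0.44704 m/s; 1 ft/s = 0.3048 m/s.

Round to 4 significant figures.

1.678 mph × 0.44704 = 0.750133 m/s
2.124 km/h × (1/3.6) = 0.59 m/s
Sum: 0.750133 + 0.59 = 1.34013 m/s
In ft/s: 1.34013 / 0.3048 = 4.39675 ft/s

4.397 ft/s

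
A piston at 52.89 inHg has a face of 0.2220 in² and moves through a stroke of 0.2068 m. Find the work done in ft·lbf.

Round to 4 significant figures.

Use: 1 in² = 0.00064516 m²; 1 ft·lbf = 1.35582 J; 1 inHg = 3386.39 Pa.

52.89 inHg → 179106 Pa
0.2220 in² → 1.43226×10⁻⁴ m²
F = P × A = 179106 × 1.43226×10⁻⁴ = 25.6526 N
W = F × d = 25.6526 × 0.2068 = 5.30496 J
In ft·lbf: 5.30496 / 1.35582 = 3.91273 ft·lbf

3.913 ft·lbf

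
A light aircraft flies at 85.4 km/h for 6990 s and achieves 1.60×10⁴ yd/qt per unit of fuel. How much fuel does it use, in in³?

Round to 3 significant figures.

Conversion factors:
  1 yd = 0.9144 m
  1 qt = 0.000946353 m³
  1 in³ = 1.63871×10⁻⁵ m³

655 in³

85.4 km/h → 23.7222 m/s
d = v × t = 23.7222 × 6990 = 165818 m
1.60×10⁴ yd/qt → 1.54598×10⁷ m/m³
V = d / (distance per unit fuel) = 165818 / 1.54598×10⁷ = 0.0107258 m³
In in³: 0.0107258 / 1.63871×10⁻⁵ = 654.527 in³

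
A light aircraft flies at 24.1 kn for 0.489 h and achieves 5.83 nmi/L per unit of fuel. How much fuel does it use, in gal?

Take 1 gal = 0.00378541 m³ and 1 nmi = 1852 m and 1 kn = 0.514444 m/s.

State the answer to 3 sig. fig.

24.1 kn → 12.3981 m/s
0.489 h → 1760.4 s
d = v × t = 12.3981 × 1760.4 = 21825.6 m
5.83 nmi/L → 1.07972×10⁷ m/m³
V = d / (distance per unit fuel) = 21825.6 / 1.07972×10⁷ = 0.00202141 m³
In gal: 0.00202141 / 0.00378541 = 0.534 gal

0.534 gal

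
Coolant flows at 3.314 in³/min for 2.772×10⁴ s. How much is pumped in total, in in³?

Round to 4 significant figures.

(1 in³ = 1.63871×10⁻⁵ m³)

3.314 in³/min → 9.05114×10⁻⁷ m³/s
V = Q × t = 9.05114×10⁻⁷ × 27720 = 0.0250898 m³
In in³: 0.0250898 / 1.63871×10⁻⁵ = 1531.07 in³

1531 in³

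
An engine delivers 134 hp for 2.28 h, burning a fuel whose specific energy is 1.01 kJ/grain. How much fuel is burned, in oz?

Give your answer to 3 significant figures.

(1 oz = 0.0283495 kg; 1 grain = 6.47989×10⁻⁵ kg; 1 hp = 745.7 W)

134 hp → 99923.8 W
2.28 h → 8208 s
E = P × t = 99923.8 × 8208 = 8.20175×10⁸ J
1.01 kJ/grain → 1.55867×10⁷ J/kg
m = E / e_s = 8.20175×10⁸ / 1.55867×10⁷ = 52.6202 kg
In oz: 52.6202 / 0.0283495 = 1856.12 oz

1860 oz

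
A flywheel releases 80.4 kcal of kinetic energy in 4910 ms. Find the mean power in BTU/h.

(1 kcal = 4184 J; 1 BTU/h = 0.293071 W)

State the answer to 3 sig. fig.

2.34×10⁵ BTU/h

80.4 kcal × 4184 → 336394 J
4910 ms × 0.001 → 4.91 s
P = E / t = 336394 J / 4.91 s = 68512 W
68512 W ÷ (0.293071 W/BTU/h) = 233773 BTU/h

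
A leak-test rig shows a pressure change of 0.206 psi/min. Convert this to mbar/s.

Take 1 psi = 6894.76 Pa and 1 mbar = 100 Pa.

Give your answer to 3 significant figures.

0.237 mbar/s

0.206 psi/min × 6894.76 Pa/psi ÷ 60 s/min = 23.672 Pa/s
23.672 Pa/s ÷ 100 Pa/mbar = 0.23672 mbar/s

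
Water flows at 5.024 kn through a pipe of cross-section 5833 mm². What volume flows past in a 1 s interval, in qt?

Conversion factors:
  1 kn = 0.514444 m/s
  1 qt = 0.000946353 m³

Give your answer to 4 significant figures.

5.024 kn × 0.514444 → 2.58457 m/s
5833 mm² × 10⁻⁶ → 0.005833 m²
V = v × A × t = 2.58457 m/s × 0.005833 m² × 1 s = 0.0150758 m³
0.0150758 m³ ÷ (0.000946353 m³/qt) = 15.9304 qt

15.93 qt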